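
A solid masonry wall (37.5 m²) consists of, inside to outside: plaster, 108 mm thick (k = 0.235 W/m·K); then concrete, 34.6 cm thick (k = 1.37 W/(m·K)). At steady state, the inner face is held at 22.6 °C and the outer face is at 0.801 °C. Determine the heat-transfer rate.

Q = 1150 W

Series thermal resistances, inner to outer:
  R_plaster = L/(kA) = 0.108/(0.235·37.5) = 0.01226 K/W
  R_concrete = L/(kA) = 0.346/(1.37·37.5) = 0.006735 K/W
ΣR = 0.01226 + 0.006735 = 0.01899 K/W
Q = ΔT/ΣR = (22.6 °C − 0.801 °C)/0.01899 = 1150 W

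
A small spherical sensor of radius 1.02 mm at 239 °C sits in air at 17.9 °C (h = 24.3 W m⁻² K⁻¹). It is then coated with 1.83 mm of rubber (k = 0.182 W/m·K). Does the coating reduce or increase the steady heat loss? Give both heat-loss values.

Critical radius for a sphere: r_cr = 2k/h = 0.0150 m = 1.50 cm.
Outer radius after coating: r₂ = 0.00102 + 0.00183 = 0.00285 m.
Since r₁ < r_cr and r₂ ≤ r_cr, the coating moves toward the maximum at r_cr — heat loss rises.
Bare: R = 1/(4πr₁²h) = 3148 K/W; Q = 221.1/3148 = 0.0702 W.
Coated: R = R_cond + R_conv = 678.4 K/W; Q = 221.1/678.4 = 0.326 W.

increases: 0.0702 → 0.326 W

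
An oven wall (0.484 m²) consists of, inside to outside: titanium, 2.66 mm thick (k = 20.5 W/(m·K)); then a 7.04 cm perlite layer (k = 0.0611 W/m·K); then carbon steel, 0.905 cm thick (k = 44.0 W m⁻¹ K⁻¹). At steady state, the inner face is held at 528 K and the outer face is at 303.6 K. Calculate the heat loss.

Q = 94.2 W

Treat each layer as a resistance in series:
  R_titanium = L/(kA) = 0.00266/(20.5·0.484) = 2.681×10^-4 K/W
  R_perlite = L/(kA) = 0.0704/(0.0611·0.484) = 2.381 K/W
  R_carbon steel = L/(kA) = 0.00905/(44.0·0.484) = 4.250×10^-4 K/W
ΣR = 2.681×10^-4 + 2.381 + 4.250×10^-4 = 2.382 K/W
Q = ΔT/ΣR = (528 K − 303.6 K)/2.382 = 94.2 W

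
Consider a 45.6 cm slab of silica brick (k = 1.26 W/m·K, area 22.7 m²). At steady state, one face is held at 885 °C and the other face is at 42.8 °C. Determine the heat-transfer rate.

Q = 52800 W

Q = kA·ΔT/L = 1.26 × 22.7 × |885 °C − 42.8 °C| / 0.456 = 52800 W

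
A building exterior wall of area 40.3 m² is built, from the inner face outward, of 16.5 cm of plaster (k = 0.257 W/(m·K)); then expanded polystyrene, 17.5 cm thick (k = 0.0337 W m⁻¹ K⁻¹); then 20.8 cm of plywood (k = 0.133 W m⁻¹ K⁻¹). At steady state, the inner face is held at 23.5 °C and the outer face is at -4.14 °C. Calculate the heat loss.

Treat each layer as a resistance in series:
  R_plaster = L/(kA) = 0.165/(0.257·40.3) = 0.01593 K/W
  R_expanded polystyrene = L/(kA) = 0.175/(0.0337·40.3) = 0.1289 K/W
  R_plywood = L/(kA) = 0.208/(0.133·40.3) = 0.03881 K/W
ΣR = 0.01593 + 0.1289 + 0.03881 = 0.1836 K/W
Q = ΔT/ΣR = (23.5 °C − -4.14 °C)/0.1836 = 151 W

Q = 151 W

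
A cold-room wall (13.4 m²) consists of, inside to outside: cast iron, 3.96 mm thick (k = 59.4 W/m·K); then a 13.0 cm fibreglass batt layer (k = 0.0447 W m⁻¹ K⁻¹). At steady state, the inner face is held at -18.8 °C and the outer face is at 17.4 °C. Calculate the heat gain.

Series thermal resistances, inner to outer:
  R_cast iron = L/(kA) = 0.00396/(59.4·13.4) = 4.975×10^-6 K/W
  R_fibreglass batt = L/(kA) = 0.130/(0.0447·13.4) = 0.2170 K/W
ΣR = 4.975×10^-6 + 0.2170 = 0.2170 K/W
Q = ΔT/ΣR = (-18.8 °C − 17.4 °C)/0.2170 = -167 W
(Negative Q ⇒ heat flows inward; heat gain = 167 W.)

Q = 167 W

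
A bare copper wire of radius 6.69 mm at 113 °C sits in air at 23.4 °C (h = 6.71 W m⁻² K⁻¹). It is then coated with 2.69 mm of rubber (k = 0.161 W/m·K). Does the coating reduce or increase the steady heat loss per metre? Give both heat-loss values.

increases: 25.3 → 31.3 W/m

Critical radius for a cylinder: r_cr = k/h = 0.0240 m = 2.40 cm.
Outer radius after coating: r₂ = 0.00669 + 0.00269 = 0.00938 m.
Since r₁ < r_cr and r₂ ≤ r_cr, the coating moves toward the maximum at r_cr — heat loss rises.
Bare: R = 1/(2πr₁h) = 3.545 m·K/W; Q = 89.6/3.545 = 25.3 W/m.
Coated: R = R_cond + R_conv = 2.863 m·K/W; Q = 89.6/2.863 = 31.3 W/m.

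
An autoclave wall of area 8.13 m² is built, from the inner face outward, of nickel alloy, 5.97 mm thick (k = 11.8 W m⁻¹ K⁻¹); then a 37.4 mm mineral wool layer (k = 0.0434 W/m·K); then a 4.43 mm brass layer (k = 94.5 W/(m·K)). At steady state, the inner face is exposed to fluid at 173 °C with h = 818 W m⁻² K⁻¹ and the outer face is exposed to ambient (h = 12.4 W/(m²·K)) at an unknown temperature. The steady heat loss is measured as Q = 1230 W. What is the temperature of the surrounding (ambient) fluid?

Sum the resistances:
  R_conv,in = 1/(hA) = 1/(818·8.13) = 1.504×10^-4 K/W
  R_nickel alloy = L/(kA) = 0.00597/(11.8·8.13) = 6.223×10^-5 K/W
  R_mineral wool = L/(kA) = 0.0374/(0.0434·8.13) = 0.1060 K/W
  R_brass = L/(kA) = 0.00443/(94.5·8.13) = 5.766×10^-6 K/W
  R_conv,out = 1/(hA) = 1/(12.4·8.13) = 0.009919 K/W
ΣR = 0.1161 K/W
ΔT = Q·ΣR = 1230 × 0.1161 = 142.8 K
Heat flows outward, so T_out = T_in − ΔT = 173 − 142.8 = 30.2 °C

T_out = 30.2 °C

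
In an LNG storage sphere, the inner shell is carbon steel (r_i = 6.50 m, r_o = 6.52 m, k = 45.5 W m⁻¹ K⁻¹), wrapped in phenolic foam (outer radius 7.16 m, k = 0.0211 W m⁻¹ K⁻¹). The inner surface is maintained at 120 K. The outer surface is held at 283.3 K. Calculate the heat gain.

Q = 3.16 kW

Resistance network (inner→outer):
  R_carbon steel = (1/6.50 − 1/6.52)/(4πk) = 4.719×10^-4/(4π·45.5) = 8.254×10^-7 K/W
  R_phenolic foam = (1/6.52 − 1/7.16)/(4πk) = 0.01371/(4π·0.0211) = 0.05170 K/W
ΣR = 8.254×10^-7 + 0.05170 = 0.05170 K/W
Q = ΔT/ΣR = (120 K − 283.3 K)/0.05170 = -3160 W
(Negative Q ⇒ heat flows inward; heat gain = 3160 W.)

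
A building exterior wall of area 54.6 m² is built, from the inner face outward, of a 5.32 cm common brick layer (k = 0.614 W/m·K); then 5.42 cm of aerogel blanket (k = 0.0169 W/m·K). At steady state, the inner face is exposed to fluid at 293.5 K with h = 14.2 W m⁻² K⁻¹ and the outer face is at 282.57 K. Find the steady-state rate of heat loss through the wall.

Resistance network (inner→outer):
  R_conv,in = 1/(hA) = 1/(14.2·54.6) = 0.001290 K/W
  R_common brick = L/(kA) = 0.0532/(0.614·54.6) = 0.001587 K/W
  R_aerogel blanket = L/(kA) = 0.0542/(0.0169·54.6) = 0.05874 K/W
ΣR = 0.001290 + 0.001587 + 0.05874 = 0.06162 K/W
Q = ΔT/ΣR = (293.5 K − 282.57 K)/0.06162 = 177 W

Q = 177 W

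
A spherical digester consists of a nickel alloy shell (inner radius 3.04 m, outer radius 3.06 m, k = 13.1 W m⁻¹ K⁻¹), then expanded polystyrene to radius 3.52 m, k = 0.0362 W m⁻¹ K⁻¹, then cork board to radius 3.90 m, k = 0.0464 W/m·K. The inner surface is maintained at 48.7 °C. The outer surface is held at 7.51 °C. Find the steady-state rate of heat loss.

Q = 291 W

Series thermal resistances, inner to outer:
  R_nickel alloy = (1/3.04 − 1/3.06)/(4πk) = 0.002150/(4π·13.1) = 1.306×10^-5 K/W
  R_expanded polystyrene = (1/3.06 − 1/3.52)/(4πk) = 0.04271/(4π·0.0362) = 0.09388 K/W
  R_cork board = (1/3.52 − 1/3.90)/(4πk) = 0.02768/(4π·0.0464) = 0.04747 K/W
ΣR = 1.306×10^-5 + 0.09388 + 0.04747 = 0.1414 K/W
Q = ΔT/ΣR = (48.7 °C − 7.51 °C)/0.1414 = 291 W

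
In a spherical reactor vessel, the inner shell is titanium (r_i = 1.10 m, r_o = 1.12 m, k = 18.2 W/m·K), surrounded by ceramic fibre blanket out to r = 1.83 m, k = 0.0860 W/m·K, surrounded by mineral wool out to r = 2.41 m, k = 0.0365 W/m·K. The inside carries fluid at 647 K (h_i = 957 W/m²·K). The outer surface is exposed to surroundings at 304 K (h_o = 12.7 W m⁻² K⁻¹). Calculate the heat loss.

Q = 564 W

Treat each layer as a resistance in series:
  R_conv,in = 1/(4πr²h) = 1/(4π·1.10²·957) = 6.872×10^-5 K/W
  R_titanium = (1/1.10 − 1/1.12)/(4πk) = 0.01623/(4π·18.2) = 7.098×10^-5 K/W
  R_ceramic fibre blanket = (1/1.12 − 1/1.83)/(4πk) = 0.3464/(4π·0.0860) = 0.3205 K/W
  R_mineral wool = (1/1.83 − 1/2.41)/(4πk) = 0.1315/(4π·0.0365) = 0.2867 K/W
  R_conv,out = 1/(4πr²h) = 1/(4π·2.41²·12.7) = 0.001079 K/W
ΣR = 6.872×10^-5 + 7.098×10^-5 + 0.3205 + 0.2867 + 0.001079 = 0.6084 K/W
Q = ΔT/ΣR = (647 K − 304 K)/0.6084 = 564 W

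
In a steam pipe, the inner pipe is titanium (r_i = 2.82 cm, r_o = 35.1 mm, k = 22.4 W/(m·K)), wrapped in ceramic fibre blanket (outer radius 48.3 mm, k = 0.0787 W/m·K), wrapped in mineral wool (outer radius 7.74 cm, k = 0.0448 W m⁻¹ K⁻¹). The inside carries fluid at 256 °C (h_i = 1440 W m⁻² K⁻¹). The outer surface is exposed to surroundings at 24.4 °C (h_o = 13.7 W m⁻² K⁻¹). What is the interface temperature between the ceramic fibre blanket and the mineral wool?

T = 195 °C

Series thermal resistances, inner to outer:
  R'_conv,in = 1/(2πr h) = 1/(2π·0.0282·1440) = 0.003919 m·K/W
  R'_titanium = ln(0.0351/0.0282)/(2πk) = 0.2189/(2π·22.4) = 0.001555 m·K/W
  R'_ceramic fibre blanket = ln(0.0483/0.0351)/(2πk) = 0.3192/(2π·0.0787) = 0.6456 m·K/W
  R'_mineral wool = ln(0.0774/0.0483)/(2πk) = 0.4716/(2π·0.0448) = 1.675 m·K/W
  R'_conv,out = 1/(2πr h) = 1/(2π·0.0774·13.7) = 0.1501 m·K/W
ΣR = 0.003919 + 0.001555 + 0.6456 + 1.675 + 0.1501 = 2.476 m·K/W
Q' = ΔT/ΣR = (256 °C − 24.4 °C)/2.476 = 93.54 W/m
From the inner boundary to the ceramic fibre blanket/mineral wool interface, ΣR_partial = 0.6511 m·K/W.
T_interface = T_in − Q'·ΣR_partial = 256 °C − (93.54)(0.6511) = 195 °C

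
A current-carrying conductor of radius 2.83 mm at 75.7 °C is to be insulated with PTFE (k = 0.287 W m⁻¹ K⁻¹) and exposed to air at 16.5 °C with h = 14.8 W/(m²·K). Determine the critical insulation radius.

r_cr = 1.94 cm

For a cylinder, r_cr = k_ins/h = 0.287/14.8 = 0.0194 m = 1.94 cm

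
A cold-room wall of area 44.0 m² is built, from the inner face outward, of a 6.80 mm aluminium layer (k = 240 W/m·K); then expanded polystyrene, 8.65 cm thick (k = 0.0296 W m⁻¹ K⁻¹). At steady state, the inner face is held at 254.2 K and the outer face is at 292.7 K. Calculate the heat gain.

Series thermal resistances, inner to outer:
  R_aluminium = L/(kA) = 0.00680/(240·44.0) = 6.439×10^-7 K/W
  R_expanded polystyrene = L/(kA) = 0.0865/(0.0296·44.0) = 0.06642 K/W
ΣR = 6.439×10^-7 + 0.06642 = 0.06642 K/W
Q = ΔT/ΣR = (254.2 K − 292.7 K)/0.06642 = -580 W
(Negative Q ⇒ heat flows inward; heat gain = 580 W.)

Q = 580 W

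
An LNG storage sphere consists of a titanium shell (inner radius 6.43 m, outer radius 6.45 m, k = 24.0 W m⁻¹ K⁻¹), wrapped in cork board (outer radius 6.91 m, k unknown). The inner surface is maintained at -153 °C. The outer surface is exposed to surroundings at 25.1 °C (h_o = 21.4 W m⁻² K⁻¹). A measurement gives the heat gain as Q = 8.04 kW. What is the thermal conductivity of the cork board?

ΣR = ΔT/Q = |-153 − 25.1|/8040 = 0.02215 K/W
Known resistances:
  R_titanium = (1/6.43 − 1/6.45)/(4πk) = 4.822×10^-4/(4π·24.0) = 1.599×10^-6 K/W
  R_conv,out = 1/(4πr²h) = 1/(4π·6.91²·21.4) = 7.788×10^-5 K/W
R_cork board = ΣR − ΣR_known = 0.02215 − 7.948×10^-5 = 0.02207 K/W
(1/r₁−1/r₂)/(4πk) = 0.02207 ⇒ k = 0.01032/(4π·0.02207) = 0.0372 W/m·K

k = 0.0372 W/m·K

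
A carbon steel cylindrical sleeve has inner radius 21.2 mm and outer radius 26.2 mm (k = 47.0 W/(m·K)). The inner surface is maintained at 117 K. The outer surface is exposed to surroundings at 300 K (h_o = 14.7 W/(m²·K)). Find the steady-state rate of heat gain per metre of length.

Treat each layer as a resistance in series:
  R'_carbon steel = ln(0.0262/0.0212)/(2πk) = 0.2118/(2π·47.0) = 7.171×10^-4 m·K/W
  R'_conv,out = 1/(2πr h) = 1/(2π·0.0262·14.7) = 0.4132 m·K/W
ΣR = 7.171×10^-4 + 0.4132 = 0.4139 m·K/W
Q' = ΔT/ΣR = (117 K − 300 K)/0.4139 = -442 W/m
(Negative Q' ⇒ heat flows inward; heat gain = 442 W/m.)

Q' = 442 W/m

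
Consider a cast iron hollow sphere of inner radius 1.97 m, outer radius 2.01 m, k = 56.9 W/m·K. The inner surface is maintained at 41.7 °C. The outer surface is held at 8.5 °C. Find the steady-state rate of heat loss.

Q = 2350 kW

Q = 4πk·ΔT/(1/r₁ − 1/r₂) = 4π × 56.9 × 33.2 / (1/1.97 − 1/2.01) = 2.35×10^6 W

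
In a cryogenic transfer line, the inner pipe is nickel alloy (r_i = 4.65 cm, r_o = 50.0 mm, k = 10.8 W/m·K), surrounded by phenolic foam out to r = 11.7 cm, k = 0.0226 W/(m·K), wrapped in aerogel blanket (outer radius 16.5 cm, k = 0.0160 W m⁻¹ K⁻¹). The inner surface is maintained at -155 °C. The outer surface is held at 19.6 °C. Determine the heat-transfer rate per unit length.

Q' = 18.6 W/m

Treat each layer as a resistance in series:
  R'_nickel alloy = ln(0.0500/0.0465)/(2πk) = 0.07257/(2π·10.8) = 0.001069 m·K/W
  R'_phenolic foam = ln(0.117/0.0500)/(2πk) = 0.8502/(2π·0.0226) = 5.987 m·K/W
  R'_aerogel blanket = ln(0.165/0.117)/(2πk) = 0.3438/(2π·0.0160) = 3.420 m·K/W
ΣR = 0.001069 + 5.987 + 3.420 = 9.408 m·K/W
Q' = ΔT/ΣR = (-155 °C − 19.6 °C)/9.408 = -18.6 W/m
(Negative Q' ⇒ heat flows inward; heat gain = 18.6 W/m.)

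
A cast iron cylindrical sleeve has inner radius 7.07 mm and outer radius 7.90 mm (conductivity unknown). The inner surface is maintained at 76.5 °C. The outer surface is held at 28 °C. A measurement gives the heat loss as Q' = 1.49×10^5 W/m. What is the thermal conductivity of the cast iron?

ΣR = ΔT/Q' = |76.5 − 28|/1.49×10^5 = 3.255×10^-4 m·K/W
ln(r₂/r₁)/(2πk) = 3.255×10^-4 ⇒ k = 0.1110/(2π·3.255×10^-4) = 54.3 W/m·K

k = 54.3 W/m·K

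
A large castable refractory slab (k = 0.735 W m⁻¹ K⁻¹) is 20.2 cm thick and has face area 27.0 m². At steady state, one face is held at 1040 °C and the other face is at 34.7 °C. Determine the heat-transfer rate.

Q = 98800 W

Q = kA·ΔT/L = 0.735 × 27.0 × |1040 °C − 34.7 °C| / 0.202 = 98800 W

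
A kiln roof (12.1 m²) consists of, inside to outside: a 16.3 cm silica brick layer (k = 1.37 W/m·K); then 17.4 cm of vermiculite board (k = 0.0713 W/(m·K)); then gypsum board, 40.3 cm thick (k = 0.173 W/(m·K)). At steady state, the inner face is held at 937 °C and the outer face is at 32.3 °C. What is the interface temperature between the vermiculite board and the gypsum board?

Series thermal resistances, inner to outer:
  R_silica brick = L/(kA) = 0.163/(1.37·12.1) = 0.009833 K/W
  R_vermiculite board = L/(kA) = 0.174/(0.0713·12.1) = 0.2017 K/W
  R_gypsum board = L/(kA) = 0.403/(0.173·12.1) = 0.1925 K/W
ΣR = 0.009833 + 0.2017 + 0.1925 = 0.4040 K/W
Q = ΔT/ΣR = (937 °C − 32.3 °C)/0.4040 = 2239 W
From the inner boundary to the vermiculite board/gypsum board interface, ΣR_partial = 0.2115 K/W.
T_interface = T_in − Q·ΣR_partial = 937 °C − (2239)(0.2115) = 463 °C

T = 463 °C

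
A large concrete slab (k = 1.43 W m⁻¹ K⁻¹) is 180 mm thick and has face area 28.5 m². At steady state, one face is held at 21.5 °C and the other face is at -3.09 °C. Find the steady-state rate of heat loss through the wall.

Q = kA·ΔT/L = 1.43 × 28.5 × |21.5 °C − -3.09 °C| / 0.180 = 5570 W

Q = 5570 W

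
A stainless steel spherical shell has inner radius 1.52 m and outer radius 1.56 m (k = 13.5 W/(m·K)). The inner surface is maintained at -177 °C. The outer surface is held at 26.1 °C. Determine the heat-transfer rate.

Q = 2.04×10^6 W

Q = 4πk·ΔT/(1/r₁ − 1/r₂) = 4π × 13.5 × 203.1 / (1/1.52 − 1/1.56) = 2.04×10^6 W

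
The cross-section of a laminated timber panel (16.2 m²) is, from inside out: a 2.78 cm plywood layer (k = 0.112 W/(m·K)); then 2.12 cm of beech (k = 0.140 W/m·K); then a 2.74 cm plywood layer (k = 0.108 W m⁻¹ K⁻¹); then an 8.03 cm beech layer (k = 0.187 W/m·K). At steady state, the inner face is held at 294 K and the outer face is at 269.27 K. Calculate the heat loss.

Treat each layer as a resistance in series:
  R_plywood = L/(kA) = 0.0278/(0.112·16.2) = 0.01532 K/W
  R_beech = L/(kA) = 0.0212/(0.140·16.2) = 0.009347 K/W
  R_plywood = L/(kA) = 0.0274/(0.108·16.2) = 0.01566 K/W
  R_beech = L/(kA) = 0.0803/(0.187·16.2) = 0.02651 K/W
ΣR = 0.01532 + 0.009347 + 0.01566 + 0.02651 = 0.06684 K/W
Q = ΔT/ΣR = (294 K − 269.27 K)/0.06684 = 370 W

Q = 370 W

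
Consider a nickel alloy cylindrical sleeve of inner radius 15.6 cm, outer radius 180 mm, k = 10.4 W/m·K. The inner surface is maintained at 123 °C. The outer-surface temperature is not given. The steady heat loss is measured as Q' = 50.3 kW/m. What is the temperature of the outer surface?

Sum the resistances:
  R'_nickel alloy = ln(0.180/0.156)/(2πk) = 0.1431/(2π·10.4) = 0.002190 m·K/W
ΣR = 0.002190 m·K/W
ΔT = Q'·ΣR = 50300 × 0.002190 = 110.2 K
Heat flows outward, so T_out = T_in − ΔT = 123 − 110.2 = 12.8 °C

T_out = 12.8 °C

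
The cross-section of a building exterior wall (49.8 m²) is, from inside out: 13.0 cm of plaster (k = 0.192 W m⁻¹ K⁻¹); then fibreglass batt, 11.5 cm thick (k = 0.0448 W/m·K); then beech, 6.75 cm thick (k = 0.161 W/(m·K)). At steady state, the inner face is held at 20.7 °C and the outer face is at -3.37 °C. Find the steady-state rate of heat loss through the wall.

Treat each layer as a resistance in series:
  R_plaster = L/(kA) = 0.130/(0.192·49.8) = 0.01360 K/W
  R_fibreglass batt = L/(kA) = 0.115/(0.0448·49.8) = 0.05155 K/W
  R_beech = L/(kA) = 0.0675/(0.161·49.8) = 0.008419 K/W
ΣR = 0.01360 + 0.05155 + 0.008419 = 0.07357 K/W
Q = ΔT/ΣR = (20.7 °C − -3.37 °C)/0.07357 = 327 W

Q = 327 W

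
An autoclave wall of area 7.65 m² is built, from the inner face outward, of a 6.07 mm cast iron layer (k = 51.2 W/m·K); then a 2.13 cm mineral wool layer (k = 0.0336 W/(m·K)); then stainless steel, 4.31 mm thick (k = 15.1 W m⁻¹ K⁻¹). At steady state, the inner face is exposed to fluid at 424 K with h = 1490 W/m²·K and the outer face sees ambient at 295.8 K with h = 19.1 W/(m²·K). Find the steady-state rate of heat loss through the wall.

Q = 1430 W

Series thermal resistances, inner to outer:
  R_conv,in = 1/(hA) = 1/(1490·7.65) = 8.773×10^-5 K/W
  R_cast iron = L/(kA) = 0.00607/(51.2·7.65) = 1.550×10^-5 K/W
  R_mineral wool = L/(kA) = 0.0213/(0.0336·7.65) = 0.08287 K/W
  R_stainless steel = L/(kA) = 0.00431/(15.1·7.65) = 3.731×10^-5 K/W
  R_conv,out = 1/(hA) = 1/(19.1·7.65) = 0.006844 K/W
ΣR = 8.773×10^-5 + 1.550×10^-5 + 0.08287 + 3.731×10^-5 + 0.006844 = 0.08985 K/W
Q = ΔT/ΣR = (424 K − 295.8 K)/0.08985 = 1430 W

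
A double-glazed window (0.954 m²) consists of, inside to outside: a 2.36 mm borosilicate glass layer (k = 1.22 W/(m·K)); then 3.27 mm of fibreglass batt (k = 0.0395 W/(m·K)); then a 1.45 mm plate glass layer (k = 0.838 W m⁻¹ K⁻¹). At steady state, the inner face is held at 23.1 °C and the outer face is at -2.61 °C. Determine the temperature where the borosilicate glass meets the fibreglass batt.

Treat each layer as a resistance in series:
  R_borosilicate glass = L/(kA) = 0.00236/(1.22·0.954) = 0.002028 K/W
  R_fibreglass batt = L/(kA) = 0.00327/(0.0395·0.954) = 0.08678 K/W
  R_plate glass = L/(kA) = 0.00145/(0.838·0.954) = 0.001814 K/W
ΣR = 0.002028 + 0.08678 + 0.001814 = 0.09062 K/W
Q = ΔT/ΣR = (23.1 °C − -2.61 °C)/0.09062 = 283.7 W
From the inner boundary to the borosilicate glass/fibreglass batt interface, ΣR_partial = 0.002028 K/W.
T_interface = T_in − Q·ΣR_partial = 23.1 °C − (283.7)(0.002028) = 22.5 °C

T = 22.5 °C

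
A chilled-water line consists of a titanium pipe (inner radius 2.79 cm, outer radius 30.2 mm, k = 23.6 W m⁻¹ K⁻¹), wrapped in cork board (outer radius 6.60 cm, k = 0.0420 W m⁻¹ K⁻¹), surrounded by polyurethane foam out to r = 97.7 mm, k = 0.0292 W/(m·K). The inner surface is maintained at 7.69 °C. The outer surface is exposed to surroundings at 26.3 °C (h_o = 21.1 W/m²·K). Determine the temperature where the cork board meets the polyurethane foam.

Resistance network (inner→outer):
  R'_titanium = ln(0.0302/0.0279)/(2πk) = 0.07922/(2π·23.6) = 5.342×10^-4 m·K/W
  R'_cork board = ln(0.0660/0.0302)/(2πk) = 0.7818/(2π·0.0420) = 2.963 m·K/W
  R'_polyurethane foam = ln(0.0977/0.0660)/(2πk) = 0.3922/(2π·0.0292) = 2.138 m·K/W
  R'_conv,out = 1/(2πr h) = 1/(2π·0.0977·21.1) = 0.07720 m·K/W
ΣR = 5.342×10^-4 + 2.963 + 2.138 + 0.07720 = 5.179 m·K/W
Q' = ΔT/ΣR = (7.69 °C − 26.3 °C)/5.179 = -3.593 W/m
From the inner boundary to the cork board/polyurethane foam interface, ΣR_partial = 2.964 m·K/W.
T_interface = T_in − Q'·ΣR_partial = 7.69 °C − (-3.593)(2.964) = 18.3 °C

T = 18.3 °C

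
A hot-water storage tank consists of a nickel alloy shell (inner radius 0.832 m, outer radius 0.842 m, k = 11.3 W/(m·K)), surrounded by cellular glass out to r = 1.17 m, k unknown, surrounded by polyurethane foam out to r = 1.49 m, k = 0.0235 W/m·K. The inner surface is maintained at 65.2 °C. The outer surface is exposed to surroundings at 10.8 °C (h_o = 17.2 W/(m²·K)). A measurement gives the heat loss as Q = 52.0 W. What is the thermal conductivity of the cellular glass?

k = 0.0627 W/m·K

ΣR = ΔT/Q = |65.2 − 10.8|/52.0 = 1.046 K/W
Known resistances:
  R_nickel alloy = (1/0.832 − 1/0.842)/(4πk) = 0.01427/(4π·11.3) = 1.005×10^-4 K/W
  R_polyurethane foam = (1/1.17 − 1/1.49)/(4πk) = 0.1836/(4π·0.0235) = 0.6216 K/W
  R_conv,out = 1/(4πr²h) = 1/(4π·1.49²·17.2) = 0.002084 K/W
R_cellular glass = ΣR − ΣR_known = 1.046 − 0.6238 = 0.4222 K/W
(1/r₁−1/r₂)/(4πk) = 0.4222 ⇒ k = 0.3329/(4π·0.4222) = 0.0627 W/m·K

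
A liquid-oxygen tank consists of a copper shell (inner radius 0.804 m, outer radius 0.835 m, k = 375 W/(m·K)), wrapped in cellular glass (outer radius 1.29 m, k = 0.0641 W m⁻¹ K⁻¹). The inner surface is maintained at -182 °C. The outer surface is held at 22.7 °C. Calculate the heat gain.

Resistance network (inner→outer):
  R_copper = (1/0.804 − 1/0.835)/(4πk) = 0.04618/(4π·375) = 9.799×10^-6 K/W
  R_cellular glass = (1/0.835 − 1/1.29)/(4πk) = 0.4224/(4π·0.0641) = 0.5244 K/W
ΣR = 9.799×10^-6 + 0.5244 = 0.5244 K/W
Q = ΔT/ΣR = (-182 °C − 22.7 °C)/0.5244 = -390 W
(Negative Q ⇒ heat flows inward; heat gain = 390 W.)

Q = 390 W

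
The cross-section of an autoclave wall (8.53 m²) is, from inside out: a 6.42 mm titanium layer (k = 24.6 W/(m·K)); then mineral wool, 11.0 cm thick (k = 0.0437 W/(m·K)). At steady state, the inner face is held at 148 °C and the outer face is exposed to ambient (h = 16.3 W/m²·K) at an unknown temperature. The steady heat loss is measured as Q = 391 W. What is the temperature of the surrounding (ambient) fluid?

T_out = 29.8 °C

Sum the resistances:
  R_titanium = L/(kA) = 0.00642/(24.6·8.53) = 3.060×10^-5 K/W
  R_mineral wool = L/(kA) = 0.110/(0.0437·8.53) = 0.2951 K/W
  R_conv,out = 1/(hA) = 1/(16.3·8.53) = 0.007192 K/W
ΣR = 0.3023 K/W
ΔT = Q·ΣR = 391 × 0.3023 = 118.2 K
Heat flows outward, so T_out = T_in − ΔT = 148 − 118.2 = 29.8 °C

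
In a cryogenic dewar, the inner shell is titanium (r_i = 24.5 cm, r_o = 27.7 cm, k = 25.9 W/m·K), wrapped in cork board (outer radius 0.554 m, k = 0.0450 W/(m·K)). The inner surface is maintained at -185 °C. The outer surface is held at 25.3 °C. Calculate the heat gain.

Q = 65.9 W

Series thermal resistances, inner to outer:
  R_titanium = (1/0.245 − 1/0.277)/(4πk) = 0.4715/(4π·25.9) = 0.001449 K/W
  R_cork board = (1/0.277 − 1/0.554)/(4πk) = 1.805/(4π·0.0450) = 3.192 K/W
ΣR = 0.001449 + 3.192 = 3.193 K/W
Q = ΔT/ΣR = (-185 °C − 25.3 °C)/3.193 = -65.9 W
(Negative Q ⇒ heat flows inward; heat gain = 65.9 W.)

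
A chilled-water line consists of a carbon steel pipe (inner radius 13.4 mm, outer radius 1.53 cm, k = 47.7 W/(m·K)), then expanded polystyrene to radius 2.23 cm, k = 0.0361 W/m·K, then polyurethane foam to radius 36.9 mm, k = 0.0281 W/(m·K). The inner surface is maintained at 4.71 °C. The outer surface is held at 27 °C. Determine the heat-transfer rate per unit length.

Treat each layer as a resistance in series:
  R'_carbon steel = ln(0.0153/0.0134)/(2πk) = 0.1326/(2π·47.7) = 4.424×10^-4 m·K/W
  R'_expanded polystyrene = ln(0.0223/0.0153)/(2πk) = 0.3767/(2π·0.0361) = 1.661 m·K/W
  R'_polyurethane foam = ln(0.0369/0.0223)/(2πk) = 0.5036/(2π·0.0281) = 2.852 m·K/W
ΣR = 4.424×10^-4 + 1.661 + 2.852 = 4.513 m·K/W
Q' = ΔT/ΣR = (4.71 °C − 27 °C)/4.513 = -4.94 W/m
(Negative Q' ⇒ heat flows inward; heat gain = 4.94 W/m.)

Q' = 4.94 W/m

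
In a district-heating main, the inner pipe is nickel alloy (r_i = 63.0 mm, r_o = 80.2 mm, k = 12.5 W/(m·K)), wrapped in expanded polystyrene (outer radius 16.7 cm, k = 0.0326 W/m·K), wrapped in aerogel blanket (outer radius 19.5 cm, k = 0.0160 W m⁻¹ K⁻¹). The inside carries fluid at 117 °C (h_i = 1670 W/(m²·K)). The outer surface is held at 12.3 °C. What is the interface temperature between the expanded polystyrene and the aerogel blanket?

Treat each layer as a resistance in series:
  R'_conv,in = 1/(2πr h) = 1/(2π·0.0630·1670) = 0.001513 m·K/W
  R'_nickel alloy = ln(0.0802/0.0630)/(2πk) = 0.2414/(2π·12.5) = 0.003073 m·K/W
  R'_expanded polystyrene = ln(0.167/0.0802)/(2πk) = 0.7335/(2π·0.0326) = 3.581 m·K/W
  R'_aerogel blanket = ln(0.195/0.167)/(2πk) = 0.1550/(2π·0.0160) = 1.542 m·K/W
ΣR = 0.001513 + 0.003073 + 3.581 + 1.542 = 5.128 m·K/W
Q' = ΔT/ΣR = (117 °C − 12.3 °C)/5.128 = 20.42 W/m
From the inner boundary to the expanded polystyrene/aerogel blanket interface, ΣR_partial = 3.586 m·K/W.
T_interface = T_in − Q'·ΣR_partial = 117 °C − (20.42)(3.586) = 43.8 °C

T = 43.8 °C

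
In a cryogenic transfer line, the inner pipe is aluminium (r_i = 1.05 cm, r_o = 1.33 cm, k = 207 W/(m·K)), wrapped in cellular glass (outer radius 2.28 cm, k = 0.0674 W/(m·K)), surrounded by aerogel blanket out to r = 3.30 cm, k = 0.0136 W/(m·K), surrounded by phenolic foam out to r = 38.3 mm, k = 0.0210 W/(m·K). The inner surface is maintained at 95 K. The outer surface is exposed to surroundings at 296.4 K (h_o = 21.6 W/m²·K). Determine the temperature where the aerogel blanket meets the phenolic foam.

T = 258.0 K

Series thermal resistances, inner to outer:
  R'_aluminium = ln(0.0133/0.0105)/(2πk) = 0.2364/(2π·207) = 1.818×10^-4 m·K/W
  R'_cellular glass = ln(0.0228/0.0133)/(2πk) = 0.5390/(2π·0.0674) = 1.273 m·K/W
  R'_aerogel blanket = ln(0.0330/0.0228)/(2πk) = 0.3697/(2π·0.0136) = 4.327 m·K/W
  R'_phenolic foam = ln(0.0383/0.0330)/(2πk) = 0.1489/(2π·0.0210) = 1.129 m·K/W
  R'_conv,out = 1/(2πr h) = 1/(2π·0.0383·21.6) = 0.1924 m·K/W
ΣR = 1.818×10^-4 + 1.273 + 4.327 + 1.129 + 0.1924 = 6.922 m·K/W
Q' = ΔT/ΣR = (95 K − 296.4 K)/6.922 = -29.10 W/m
From the inner boundary to the aerogel blanket/phenolic foam interface, ΣR_partial = 5.600 m·K/W.
T_interface = T_in − Q'·ΣR_partial = 95 K − (-29.10)(5.600) = 258.0 K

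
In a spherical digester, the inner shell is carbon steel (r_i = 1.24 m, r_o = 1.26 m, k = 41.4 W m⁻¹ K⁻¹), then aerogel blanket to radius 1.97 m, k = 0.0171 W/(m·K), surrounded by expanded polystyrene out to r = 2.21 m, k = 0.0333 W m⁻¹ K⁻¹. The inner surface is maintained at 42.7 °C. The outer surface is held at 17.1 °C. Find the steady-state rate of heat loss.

Q = 17.5 W

Treat each layer as a resistance in series:
  R_carbon steel = (1/1.24 − 1/1.26)/(4πk) = 0.01280/(4π·41.4) = 2.461×10^-5 K/W
  R_aerogel blanket = (1/1.26 − 1/1.97)/(4πk) = 0.2860/(4π·0.0171) = 1.331 K/W
  R_expanded polystyrene = (1/1.97 − 1/2.21)/(4πk) = 0.05513/(4π·0.0333) = 0.1317 K/W
ΣR = 2.461×10^-5 + 1.331 + 0.1317 = 1.463 K/W
Q = ΔT/ΣR = (42.7 °C − 17.1 °C)/1.463 = 17.5 W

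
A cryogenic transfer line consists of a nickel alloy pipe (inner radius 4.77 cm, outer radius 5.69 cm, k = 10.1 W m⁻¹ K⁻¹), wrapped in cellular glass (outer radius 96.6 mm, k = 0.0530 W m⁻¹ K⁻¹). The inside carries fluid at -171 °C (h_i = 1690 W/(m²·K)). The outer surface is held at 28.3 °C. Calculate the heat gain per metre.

Series thermal resistances, inner to outer:
  R'_conv,in = 1/(2πr h) = 1/(2π·0.0477·1690) = 0.001974 m·K/W
  R'_nickel alloy = ln(0.0569/0.0477)/(2πk) = 0.1764/(2π·10.1) = 0.002779 m·K/W
  R'_cellular glass = ln(0.0966/0.0569)/(2πk) = 0.5293/(2π·0.0530) = 1.589 m·K/W
ΣR = 0.001974 + 0.002779 + 1.589 = 1.594 m·K/W
Q' = ΔT/ΣR = (-171 °C − 28.3 °C)/1.594 = -125 W/m
(Negative Q' ⇒ heat flows inward; heat gain = 125 W/m.)

Q' = 125 W/m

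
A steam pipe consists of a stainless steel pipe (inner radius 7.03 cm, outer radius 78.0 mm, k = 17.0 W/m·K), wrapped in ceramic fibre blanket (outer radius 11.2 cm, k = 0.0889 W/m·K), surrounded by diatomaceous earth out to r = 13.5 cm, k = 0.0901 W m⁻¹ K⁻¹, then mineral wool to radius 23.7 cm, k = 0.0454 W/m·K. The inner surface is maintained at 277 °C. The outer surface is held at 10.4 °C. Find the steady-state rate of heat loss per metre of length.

Q' = 90.3 W/m

Resistance network (inner→outer):
  R'_stainless steel = ln(0.0780/0.0703)/(2πk) = 0.1039/(2π·17.0) = 9.731×10^-4 m·K/W
  R'_ceramic fibre blanket = ln(0.112/0.0780)/(2πk) = 0.3618/(2π·0.0889) = 0.6477 m·K/W
  R'_diatomaceous earth = ln(0.135/0.112)/(2πk) = 0.1868/(2π·0.0901) = 0.3299 m·K/W
  R'_mineral wool = ln(0.237/0.135)/(2πk) = 0.5628/(2π·0.0454) = 1.973 m·K/W
ΣR = 9.731×10^-4 + 0.6477 + 0.3299 + 1.973 = 2.952 m·K/W
Q' = ΔT/ΣR = (277 °C − 10.4 °C)/2.952 = 90.3 W/m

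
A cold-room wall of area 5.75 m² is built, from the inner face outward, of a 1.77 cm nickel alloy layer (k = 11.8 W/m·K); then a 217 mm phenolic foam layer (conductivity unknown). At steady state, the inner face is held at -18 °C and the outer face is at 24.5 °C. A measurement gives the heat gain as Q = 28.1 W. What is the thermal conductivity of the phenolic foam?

k = 0.0250 W/m·K

ΣR = ΔT/Q = |-18 − 24.5|/28.1 = 1.512 K/W
Known resistances:
  R_nickel alloy = L/(kA) = 0.0177/(11.8·5.75) = 2.609×10^-4 K/W
R_phenolic foam = ΣR − ΣR_known = 1.512 − 2.609×10^-4 = 1.512 K/W
L/(kA) = 1.512 ⇒ k = 0.217/(1.512·5.75) = 0.0250 W/m·K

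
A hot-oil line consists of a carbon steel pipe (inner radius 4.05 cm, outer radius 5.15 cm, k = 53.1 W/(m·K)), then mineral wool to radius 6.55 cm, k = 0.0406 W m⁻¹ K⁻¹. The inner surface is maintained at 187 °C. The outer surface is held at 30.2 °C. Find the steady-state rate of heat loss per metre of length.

Treat each layer as a resistance in series:
  R'_carbon steel = ln(0.0515/0.0405)/(2πk) = 0.2403/(2π·53.1) = 7.202×10^-4 m·K/W
  R'_mineral wool = ln(0.0655/0.0515)/(2πk) = 0.2405/(2π·0.0406) = 0.9427 m·K/W
ΣR = 7.202×10^-4 + 0.9427 = 0.9434 m·K/W
Q' = ΔT/ΣR = (187 °C − 30.2 °C)/0.9434 = 166 W/m

Q' = 166 W/m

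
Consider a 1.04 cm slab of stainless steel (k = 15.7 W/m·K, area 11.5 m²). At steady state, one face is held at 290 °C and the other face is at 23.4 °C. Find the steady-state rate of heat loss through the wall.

Q = kA·ΔT/L = 15.7 × 11.5 × |290 °C − 23.4 °C| / 0.0104 = 4.63×10^6 W

Q = 4.63×10^6 W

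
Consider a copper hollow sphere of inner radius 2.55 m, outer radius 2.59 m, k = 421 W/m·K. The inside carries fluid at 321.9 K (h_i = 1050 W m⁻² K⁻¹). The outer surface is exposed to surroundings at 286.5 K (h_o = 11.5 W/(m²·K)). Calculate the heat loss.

Treat each layer as a resistance in series:
  R_conv,in = 1/(4πr²h) = 1/(4π·2.55²·1050) = 1.166×10^-5 K/W
  R_copper = (1/2.55 − 1/2.59)/(4πk) = 0.006056/(4π·421) = 1.145×10^-6 K/W
  R_conv,out = 1/(4πr²h) = 1/(4π·2.59²·11.5) = 0.001032 K/W
ΣR = 1.166×10^-5 + 1.145×10^-6 + 0.001032 = 0.001045 K/W
Q = ΔT/ΣR = (321.9 K − 286.5 K)/0.001045 = 33900 W

Q = 33.9 kW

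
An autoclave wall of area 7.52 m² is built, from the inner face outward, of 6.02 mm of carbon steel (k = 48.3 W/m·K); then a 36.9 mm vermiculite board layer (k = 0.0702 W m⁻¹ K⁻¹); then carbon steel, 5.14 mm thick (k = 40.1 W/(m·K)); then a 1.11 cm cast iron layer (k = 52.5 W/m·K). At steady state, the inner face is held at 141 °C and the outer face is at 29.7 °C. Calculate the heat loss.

Q = 1590 W

Series thermal resistances, inner to outer:
  R_carbon steel = L/(kA) = 0.00602/(48.3·7.52) = 1.657×10^-5 K/W
  R_vermiculite board = L/(kA) = 0.0369/(0.0702·7.52) = 0.06990 K/W
  R_carbon steel = L/(kA) = 0.00514/(40.1·7.52) = 1.705×10^-5 K/W
  R_cast iron = L/(kA) = 0.0111/(52.5·7.52) = 2.812×10^-5 K/W
ΣR = 1.657×10^-5 + 0.06990 + 1.705×10^-5 + 2.812×10^-5 = 0.06996 K/W
Q = ΔT/ΣR = (141 °C − 29.7 °C)/0.06996 = 1590 W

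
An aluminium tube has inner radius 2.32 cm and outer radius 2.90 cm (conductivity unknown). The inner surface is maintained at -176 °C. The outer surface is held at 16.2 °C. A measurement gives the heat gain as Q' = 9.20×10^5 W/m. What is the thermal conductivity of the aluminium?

k = 170 W/m·K

ΣR = ΔT/Q' = |-176 − 16.2|/9.20×10^5 = 2.089×10^-4 m·K/W
ln(r₂/r₁)/(2πk) = 2.089×10^-4 ⇒ k = 0.2231/(2π·2.089×10^-4) = 170 W/m·K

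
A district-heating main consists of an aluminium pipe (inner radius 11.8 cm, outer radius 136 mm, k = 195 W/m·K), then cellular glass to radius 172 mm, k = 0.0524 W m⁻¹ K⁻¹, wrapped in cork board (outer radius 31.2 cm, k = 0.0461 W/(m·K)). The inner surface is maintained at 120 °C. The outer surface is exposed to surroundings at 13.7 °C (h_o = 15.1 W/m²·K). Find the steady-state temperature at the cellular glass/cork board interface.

T = 92.9 °C

Series thermal resistances, inner to outer:
  R'_aluminium = ln(0.136/0.118)/(2πk) = 0.1420/(2π·195) = 1.159×10^-4 m·K/W
  R'_cellular glass = ln(0.172/0.136)/(2πk) = 0.2348/(2π·0.0524) = 0.7133 m·K/W
  R'_cork board = ln(0.312/0.172)/(2πk) = 0.5955/(2π·0.0461) = 2.056 m·K/W
  R'_conv,out = 1/(2πr h) = 1/(2π·0.312·15.1) = 0.03378 m·K/W
ΣR = 1.159×10^-4 + 0.7133 + 2.056 + 0.03378 = 2.803 m·K/W
Q' = ΔT/ΣR = (120 °C − 13.7 °C)/2.803 = 37.92 W/m
From the inner boundary to the cellular glass/cork board interface, ΣR_partial = 0.7134 m·K/W.
T_interface = T_in − Q'·ΣR_partial = 120 °C − (37.92)(0.7134) = 92.9 °C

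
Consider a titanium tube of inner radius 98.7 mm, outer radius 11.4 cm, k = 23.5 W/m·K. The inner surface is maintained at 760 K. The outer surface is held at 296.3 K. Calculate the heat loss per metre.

Q' = 4.75×10^5 W/m

Q' = 2πk·ΔT/ln(r₂/r₁) = 2π × 23.5 × 463.7 / ln(0.114/0.0987) = 4.75×10^5 W/m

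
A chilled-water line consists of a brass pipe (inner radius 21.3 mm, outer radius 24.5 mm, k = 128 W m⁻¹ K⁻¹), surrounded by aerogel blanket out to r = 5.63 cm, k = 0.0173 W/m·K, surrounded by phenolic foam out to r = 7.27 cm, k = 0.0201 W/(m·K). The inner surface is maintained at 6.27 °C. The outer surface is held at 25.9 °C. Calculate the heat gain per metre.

Q' = 2.03 W/m

Resistance network (inner→outer):
  R'_brass = ln(0.0245/0.0213)/(2πk) = 0.1400/(2π·128) = 1.740×10^-4 m·K/W
  R'_aerogel blanket = ln(0.0563/0.0245)/(2πk) = 0.8320/(2π·0.0173) = 7.654 m·K/W
  R'_phenolic foam = ln(0.0727/0.0563)/(2πk) = 0.2556/(2π·0.0201) = 2.024 m·K/W
ΣR = 1.740×10^-4 + 7.654 + 2.024 = 9.678 m·K/W
Q' = ΔT/ΣR = (6.27 °C − 25.9 °C)/9.678 = -2.03 W/m
(Negative Q' ⇒ heat flows inward; heat gain = 2.03 W/m.)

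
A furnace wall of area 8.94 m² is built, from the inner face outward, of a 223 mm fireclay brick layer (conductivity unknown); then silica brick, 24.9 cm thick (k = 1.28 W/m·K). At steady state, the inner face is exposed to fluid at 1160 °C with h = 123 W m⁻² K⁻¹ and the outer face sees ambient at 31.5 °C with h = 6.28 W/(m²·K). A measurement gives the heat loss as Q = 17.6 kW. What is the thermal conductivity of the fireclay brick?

k = 1.06 W/m·K

ΣR = ΔT/Q = |1160 − 31.5|/17600 = 0.06412 K/W
Known resistances:
  R_conv,in = 1/(hA) = 1/(123·8.94) = 9.094×10^-4 K/W
  R_silica brick = L/(kA) = 0.249/(1.28·8.94) = 0.02176 K/W
  R_conv,out = 1/(hA) = 1/(6.28·8.94) = 0.01781 K/W
R_fireclay brick = ΣR − ΣR_known = 0.06412 − 0.04048 = 0.02364 K/W
L/(kA) = 0.02364 ⇒ k = 0.223/(0.02364·8.94) = 1.06 W/m·K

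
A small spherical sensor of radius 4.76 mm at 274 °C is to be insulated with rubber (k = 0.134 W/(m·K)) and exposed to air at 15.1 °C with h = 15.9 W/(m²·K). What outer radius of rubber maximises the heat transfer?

For a sphere, r_cr = 2k_ins/h = 2·0.134/15.9 = 0.0169 m = 1.69 cm

r_cr = 1.69 cm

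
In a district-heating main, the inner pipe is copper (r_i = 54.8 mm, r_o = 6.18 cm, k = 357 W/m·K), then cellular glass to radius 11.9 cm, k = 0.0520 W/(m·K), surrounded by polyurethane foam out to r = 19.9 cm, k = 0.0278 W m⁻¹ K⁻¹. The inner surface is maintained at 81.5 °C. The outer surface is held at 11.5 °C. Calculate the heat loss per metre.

Q' = 14.1 W/m

Treat each layer as a resistance in series:
  R'_copper = ln(0.0618/0.0548)/(2πk) = 0.1202/(2π·357) = 5.359×10^-5 m·K/W
  R'_cellular glass = ln(0.119/0.0618)/(2πk) = 0.6552/(2π·0.0520) = 2.005 m·K/W
  R'_polyurethane foam = ln(0.199/0.119)/(2πk) = 0.5142/(2π·0.0278) = 2.944 m·K/W
ΣR = 5.359×10^-5 + 2.005 + 2.944 = 4.949 m·K/W
Q' = ΔT/ΣR = (81.5 °C − 11.5 °C)/4.949 = 14.1 W/m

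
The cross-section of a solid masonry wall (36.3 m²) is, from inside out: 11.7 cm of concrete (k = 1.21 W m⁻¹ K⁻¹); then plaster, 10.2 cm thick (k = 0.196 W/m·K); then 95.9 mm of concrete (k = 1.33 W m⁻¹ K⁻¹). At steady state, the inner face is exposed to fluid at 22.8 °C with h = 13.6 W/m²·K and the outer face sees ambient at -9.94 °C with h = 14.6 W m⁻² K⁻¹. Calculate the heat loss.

Treat each layer as a resistance in series:
  R_conv,in = 1/(hA) = 1/(13.6·36.3) = 0.002026 K/W
  R_concrete = L/(kA) = 0.117/(1.21·36.3) = 0.002664 K/W
  R_plaster = L/(kA) = 0.102/(0.196·36.3) = 0.01434 K/W
  R_concrete = L/(kA) = 0.0959/(1.33·36.3) = 0.001986 K/W
  R_conv,out = 1/(hA) = 1/(14.6·36.3) = 0.001887 K/W
ΣR = 0.002026 + 0.002664 + 0.01434 + 0.001986 + 0.001887 = 0.02290 K/W
Q = ΔT/ΣR = (22.8 °C − -9.94 °C)/0.02290 = 1430 W

Q = 1430 W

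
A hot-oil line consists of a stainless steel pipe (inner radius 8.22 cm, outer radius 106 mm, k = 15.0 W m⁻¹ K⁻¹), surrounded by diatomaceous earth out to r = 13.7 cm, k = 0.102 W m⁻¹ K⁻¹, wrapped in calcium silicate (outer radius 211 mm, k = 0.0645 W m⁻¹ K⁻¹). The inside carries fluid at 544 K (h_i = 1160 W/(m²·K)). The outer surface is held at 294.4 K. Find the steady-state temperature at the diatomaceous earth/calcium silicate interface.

Series thermal resistances, inner to outer:
  R'_conv,in = 1/(2πr h) = 1/(2π·0.0822·1160) = 0.001669 m·K/W
  R'_stainless steel = ln(0.106/0.0822)/(2πk) = 0.2543/(2π·15.0) = 0.002698 m·K/W
  R'_diatomaceous earth = ln(0.137/0.106)/(2πk) = 0.2565/(2π·0.102) = 0.4003 m·K/W
  R'_calcium silicate = ln(0.211/0.137)/(2πk) = 0.4319/(2π·0.0645) = 1.066 m·K/W
ΣR = 0.001669 + 0.002698 + 0.4003 + 1.066 = 1.471 m·K/W
Q' = ΔT/ΣR = (544 K − 294.4 K)/1.471 = 169.7 W/m
From the inner boundary to the diatomaceous earth/calcium silicate interface, ΣR_partial = 0.4047 m·K/W.
T_interface = T_in − Q'·ΣR_partial = 544 K − (169.7)(0.4047) = 475 K

T = 475 K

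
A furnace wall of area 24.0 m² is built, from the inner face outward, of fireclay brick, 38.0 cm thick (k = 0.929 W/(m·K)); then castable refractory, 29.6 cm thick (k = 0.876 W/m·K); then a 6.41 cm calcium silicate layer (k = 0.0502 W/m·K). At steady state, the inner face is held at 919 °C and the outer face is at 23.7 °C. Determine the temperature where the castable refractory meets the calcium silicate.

Treat each layer as a resistance in series:
  R_fireclay brick = L/(kA) = 0.380/(0.929·24.0) = 0.01704 K/W
  R_castable refractory = L/(kA) = 0.296/(0.876·24.0) = 0.01408 K/W
  R_calcium silicate = L/(kA) = 0.0641/(0.0502·24.0) = 0.05320 K/W
ΣR = 0.01704 + 0.01408 + 0.05320 = 0.08432 K/W
Q = ΔT/ΣR = (919 °C − 23.7 °C)/0.08432 = 10620 W
From the inner boundary to the castable refractory/calcium silicate interface, ΣR_partial = 0.03112 K/W.
T_interface = T_in − Q·ΣR_partial = 919 °C − (10620)(0.03112) = 589 °C

T = 589 °C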